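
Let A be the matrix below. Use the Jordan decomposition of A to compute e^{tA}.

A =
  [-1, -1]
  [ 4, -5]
e^{tA} =
  [2*t*exp(-3*t) + exp(-3*t), -t*exp(-3*t)]
  [4*t*exp(-3*t), -2*t*exp(-3*t) + exp(-3*t)]

Strategy: write A = P · J · P⁻¹ where J is a Jordan canonical form, so e^{tA} = P · e^{tJ} · P⁻¹, and e^{tJ} can be computed block-by-block.

A has Jordan form
J =
  [-3,  1]
  [ 0, -3]
(up to reordering of blocks).

Per-block formulas:
  For a 2×2 Jordan block J_2(-3): exp(t · J_2(-3)) = e^(-3t)·(I + t·N), where N is the 2×2 nilpotent shift.

After assembling e^{tJ} and conjugating by P, we get:

e^{tA} =
  [2*t*exp(-3*t) + exp(-3*t), -t*exp(-3*t)]
  [4*t*exp(-3*t), -2*t*exp(-3*t) + exp(-3*t)]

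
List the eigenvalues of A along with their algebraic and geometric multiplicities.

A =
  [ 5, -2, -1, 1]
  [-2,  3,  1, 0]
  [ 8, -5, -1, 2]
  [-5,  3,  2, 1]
λ = 2: alg = 4, geom = 2

Step 1 — factor the characteristic polynomial to read off the algebraic multiplicities:
  χ_A(x) = (x - 2)^4

Step 2 — compute geometric multiplicities via the rank-nullity identity g(λ) = n − rank(A − λI):
  rank(A − (2)·I) = 2, so dim ker(A − (2)·I) = n − 2 = 2

Summary:
  λ = 2: algebraic multiplicity = 4, geometric multiplicity = 2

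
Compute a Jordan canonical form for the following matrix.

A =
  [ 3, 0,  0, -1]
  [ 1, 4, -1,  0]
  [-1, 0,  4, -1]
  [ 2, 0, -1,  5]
J_3(4) ⊕ J_1(4)

The characteristic polynomial is
  det(x·I − A) = x^4 - 16*x^3 + 96*x^2 - 256*x + 256 = (x - 4)^4

Eigenvalues and multiplicities (the geometric multiplicity of λ is n − rank(A − λI), which equals the number of Jordan blocks for λ):
  λ = 4: algebraic multiplicity = 4, geometric multiplicity = 2

Determining the block sizes for each eigenvalue:
  λ = 4: with am = 4 and gm = 2, the partition is not yet determined (e.g. several partitions of 4 into 2 parts exist). Let N = A − (4)·I. Computing rank(N^1) = 2, rank(N^2) = 1, rank(N^3) = 0; the number of blocks of size ≥ j is rank(N^{j−1}) − rank(N^j), giving [2, 1, 1]. So we have 1 block(s) of size 3, 1 block(s) of size 1 → block sizes [3, 1]

Assembling the blocks gives a Jordan form
J =
  [4, 1, 0, 0]
  [0, 4, 1, 0]
  [0, 0, 4, 0]
  [0, 0, 0, 4]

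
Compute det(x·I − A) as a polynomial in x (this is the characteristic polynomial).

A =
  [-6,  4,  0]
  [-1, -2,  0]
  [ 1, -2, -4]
x^3 + 12*x^2 + 48*x + 64

Expanding det(x·I − A) (e.g. by cofactor expansion or by noting that A is similar to its Jordan form J, which has the same characteristic polynomial as A) gives
  χ_A(x) = x^3 + 12*x^2 + 48*x + 64
which factors as (x + 4)^3. The eigenvalues (with algebraic multiplicities) are λ = -4 with multiplicity 3.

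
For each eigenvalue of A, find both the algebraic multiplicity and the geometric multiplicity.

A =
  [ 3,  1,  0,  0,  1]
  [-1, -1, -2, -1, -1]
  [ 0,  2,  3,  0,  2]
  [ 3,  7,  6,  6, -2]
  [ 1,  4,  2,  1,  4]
λ = 3: alg = 5, geom = 3

Step 1 — factor the characteristic polynomial to read off the algebraic multiplicities:
  χ_A(x) = (x - 3)^5

Step 2 — compute geometric multiplicities via the rank-nullity identity g(λ) = n − rank(A − λI):
  rank(A − (3)·I) = 2, so dim ker(A − (3)·I) = n − 2 = 3

Summary:
  λ = 3: algebraic multiplicity = 5, geometric multiplicity = 3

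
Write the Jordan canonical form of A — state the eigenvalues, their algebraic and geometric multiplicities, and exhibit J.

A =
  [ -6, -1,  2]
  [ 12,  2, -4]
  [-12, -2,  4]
J_2(0) ⊕ J_1(0)

The characteristic polynomial is
  det(x·I − A) = x^3

Eigenvalues and multiplicities (the geometric multiplicity of λ is n − rank(A − λI), which equals the number of Jordan blocks for λ):
  λ = 0: algebraic multiplicity = 3, geometric multiplicity = 2

Determining the block sizes for each eigenvalue:
  λ = 0: 2 blocks summing to 3 forces exactly one block of size 2 and the rest size 1 → block sizes [2, 1]

Assembling the blocks gives a Jordan form
J =
  [0, 1, 0]
  [0, 0, 0]
  [0, 0, 0]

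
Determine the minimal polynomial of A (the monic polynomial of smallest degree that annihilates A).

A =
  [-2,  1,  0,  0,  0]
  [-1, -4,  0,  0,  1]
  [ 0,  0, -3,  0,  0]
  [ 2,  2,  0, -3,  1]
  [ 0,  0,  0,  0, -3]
x^3 + 9*x^2 + 27*x + 27

The characteristic polynomial is χ_A(x) = (x + 3)^5, so the eigenvalues are known. The minimal polynomial is
  m_A(x) = Π_λ (x − λ)^{k_λ}
where k_λ is the size of the *largest* Jordan block for λ (equivalently, the smallest k with (A − λI)^k v = 0 for every generalised eigenvector v of λ).

  λ = -3: largest Jordan block has size 3, contributing (x + 3)^3

So m_A(x) = (x + 3)^3 = x^3 + 9*x^2 + 27*x + 27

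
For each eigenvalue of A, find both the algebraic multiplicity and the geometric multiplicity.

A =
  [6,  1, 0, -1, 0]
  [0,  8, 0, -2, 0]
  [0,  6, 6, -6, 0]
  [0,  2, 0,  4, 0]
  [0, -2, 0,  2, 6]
λ = 6: alg = 5, geom = 4

Step 1 — factor the characteristic polynomial to read off the algebraic multiplicities:
  χ_A(x) = (x - 6)^5

Step 2 — compute geometric multiplicities via the rank-nullity identity g(λ) = n − rank(A − λI):
  rank(A − (6)·I) = 1, so dim ker(A − (6)·I) = n − 1 = 4

Summary:
  λ = 6: algebraic multiplicity = 5, geometric multiplicity = 4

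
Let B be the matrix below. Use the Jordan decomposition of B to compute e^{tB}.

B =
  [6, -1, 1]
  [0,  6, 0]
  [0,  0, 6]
e^{tB} =
  [exp(6*t), -t*exp(6*t), t*exp(6*t)]
  [0, exp(6*t), 0]
  [0, 0, exp(6*t)]

Strategy: write B = P · J · P⁻¹ where J is a Jordan canonical form, so e^{tB} = P · e^{tJ} · P⁻¹, and e^{tJ} can be computed block-by-block.

B has Jordan form
J =
  [6, 1, 0]
  [0, 6, 0]
  [0, 0, 6]
(up to reordering of blocks).

Per-block formulas:
  For a 2×2 Jordan block J_2(6): exp(t · J_2(6)) = e^(6t)·(I + t·N), where N is the 2×2 nilpotent shift.
  For a 1×1 block at λ = 6: exp(t · [6]) = [e^(6t)].

After assembling e^{tJ} and conjugating by P, we get:

e^{tB} =
  [exp(6*t), -t*exp(6*t), t*exp(6*t)]
  [0, exp(6*t), 0]
  [0, 0, exp(6*t)]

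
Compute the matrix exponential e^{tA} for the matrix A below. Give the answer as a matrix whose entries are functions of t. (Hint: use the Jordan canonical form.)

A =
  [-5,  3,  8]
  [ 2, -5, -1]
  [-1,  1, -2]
e^{tA} =
  [-t^2*exp(-4*t)/2 - t*exp(-4*t) + exp(-4*t), t^2*exp(-4*t) + 3*t*exp(-4*t), 5*t^2*exp(-4*t)/2 + 8*t*exp(-4*t)]
  [-3*t^2*exp(-4*t)/2 + 2*t*exp(-4*t), 3*t^2*exp(-4*t) - t*exp(-4*t) + exp(-4*t), 15*t^2*exp(-4*t)/2 - t*exp(-4*t)]
  [t^2*exp(-4*t)/2 - t*exp(-4*t), -t^2*exp(-4*t) + t*exp(-4*t), -5*t^2*exp(-4*t)/2 + 2*t*exp(-4*t) + exp(-4*t)]

Strategy: write A = P · J · P⁻¹ where J is a Jordan canonical form, so e^{tA} = P · e^{tJ} · P⁻¹, and e^{tJ} can be computed block-by-block.

A has Jordan form
J =
  [-4,  1,  0]
  [ 0, -4,  1]
  [ 0,  0, -4]
(up to reordering of blocks).

Per-block formulas:
  For a 3×3 Jordan block J_3(-4): exp(t · J_3(-4)) = e^(-4t)·(I + t·N + (t^2/2)·N^2), where N is the 3×3 nilpotent shift.

After assembling e^{tJ} and conjugating by P, we get:

e^{tA} =
  [-t^2*exp(-4*t)/2 - t*exp(-4*t) + exp(-4*t), t^2*exp(-4*t) + 3*t*exp(-4*t), 5*t^2*exp(-4*t)/2 + 8*t*exp(-4*t)]
  [-3*t^2*exp(-4*t)/2 + 2*t*exp(-4*t), 3*t^2*exp(-4*t) - t*exp(-4*t) + exp(-4*t), 15*t^2*exp(-4*t)/2 - t*exp(-4*t)]
  [t^2*exp(-4*t)/2 - t*exp(-4*t), -t^2*exp(-4*t) + t*exp(-4*t), -5*t^2*exp(-4*t)/2 + 2*t*exp(-4*t) + exp(-4*t)]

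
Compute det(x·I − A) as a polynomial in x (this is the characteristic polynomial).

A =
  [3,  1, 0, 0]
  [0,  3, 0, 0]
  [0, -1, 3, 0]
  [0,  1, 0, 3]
x^4 - 12*x^3 + 54*x^2 - 108*x + 81

Expanding det(x·I − A) (e.g. by cofactor expansion or by noting that A is similar to its Jordan form J, which has the same characteristic polynomial as A) gives
  χ_A(x) = x^4 - 12*x^3 + 54*x^2 - 108*x + 81
which factors as (x - 3)^4. The eigenvalues (with algebraic multiplicities) are λ = 3 with multiplicity 4.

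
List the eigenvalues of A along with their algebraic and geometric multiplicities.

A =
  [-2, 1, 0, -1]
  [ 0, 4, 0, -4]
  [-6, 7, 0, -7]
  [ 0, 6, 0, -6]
λ = -2: alg = 2, geom = 1; λ = 0: alg = 2, geom = 2

Step 1 — factor the characteristic polynomial to read off the algebraic multiplicities:
  χ_A(x) = x^2*(x + 2)^2

Step 2 — compute geometric multiplicities via the rank-nullity identity g(λ) = n − rank(A − λI):
  rank(A − (-2)·I) = 3, so dim ker(A − (-2)·I) = n − 3 = 1
  rank(A − (0)·I) = 2, so dim ker(A − (0)·I) = n − 2 = 2

Summary:
  λ = -2: algebraic multiplicity = 2, geometric multiplicity = 1
  λ = 0: algebraic multiplicity = 2, geometric multiplicity = 2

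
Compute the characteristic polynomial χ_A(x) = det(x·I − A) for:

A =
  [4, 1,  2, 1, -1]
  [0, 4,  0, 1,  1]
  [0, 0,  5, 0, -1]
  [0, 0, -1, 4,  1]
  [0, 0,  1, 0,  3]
x^5 - 20*x^4 + 160*x^3 - 640*x^2 + 1280*x - 1024

Expanding det(x·I − A) (e.g. by cofactor expansion or by noting that A is similar to its Jordan form J, which has the same characteristic polynomial as A) gives
  χ_A(x) = x^5 - 20*x^4 + 160*x^3 - 640*x^2 + 1280*x - 1024
which factors as (x - 4)^5. The eigenvalues (with algebraic multiplicities) are λ = 4 with multiplicity 5.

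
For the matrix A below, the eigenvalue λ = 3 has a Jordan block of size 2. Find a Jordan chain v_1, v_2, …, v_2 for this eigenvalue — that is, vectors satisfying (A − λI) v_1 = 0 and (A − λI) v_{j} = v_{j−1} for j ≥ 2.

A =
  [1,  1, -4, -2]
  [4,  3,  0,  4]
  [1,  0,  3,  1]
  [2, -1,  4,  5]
A Jordan chain for λ = 3 of length 2:
v_1 = (-2, 4, 1, 2)ᵀ
v_2 = (1, 0, 0, 0)ᵀ

Let N = A − (3)·I. We want v_2 with N^2 v_2 = 0 but N^1 v_2 ≠ 0; then v_{j-1} := N · v_j for j = 2, …, 2.

Pick v_2 = (1, 0, 0, 0)ᵀ.
Then v_1 = N · v_2 = (-2, 4, 1, 2)ᵀ.

Sanity check: (A − (3)·I) v_1 = (0, 0, 0, 0)ᵀ = 0. ✓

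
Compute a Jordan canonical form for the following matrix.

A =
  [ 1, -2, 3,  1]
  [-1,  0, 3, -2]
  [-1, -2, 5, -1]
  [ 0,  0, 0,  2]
J_2(2) ⊕ J_2(2)

The characteristic polynomial is
  det(x·I − A) = x^4 - 8*x^3 + 24*x^2 - 32*x + 16 = (x - 2)^4

Eigenvalues and multiplicities (the geometric multiplicity of λ is n − rank(A − λI), which equals the number of Jordan blocks for λ):
  λ = 2: algebraic multiplicity = 4, geometric multiplicity = 2

Determining the block sizes for each eigenvalue:
  λ = 2: with am = 4 and gm = 2, the partition is not yet determined (e.g. several partitions of 4 into 2 parts exist). Let N = A − (2)·I. Computing rank(N^1) = 2, rank(N^2) = 0; the number of blocks of size ≥ j is rank(N^{j−1}) − rank(N^j), giving [2, 2]. So we have 2 block(s) of size 2 → block sizes [2, 2]

Assembling the blocks gives a Jordan form
J =
  [2, 1, 0, 0]
  [0, 2, 0, 0]
  [0, 0, 2, 1]
  [0, 0, 0, 2]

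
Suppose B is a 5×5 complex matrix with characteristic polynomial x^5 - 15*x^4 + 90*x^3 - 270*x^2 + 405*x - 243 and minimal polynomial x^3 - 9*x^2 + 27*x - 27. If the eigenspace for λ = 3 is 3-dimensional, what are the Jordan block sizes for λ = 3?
Block sizes for λ = 3: [3, 1, 1]

Step 1 — from the characteristic polynomial, algebraic multiplicity of λ = 3 is 5. From dim ker(B − (3)·I) = 3, there are exactly 3 Jordan blocks for λ = 3.
Step 2 — from the minimal polynomial, the factor (x − 3)^3 tells us the largest block for λ = 3 has size 3.
Step 3 — with total size 5, 3 blocks, and largest block 3, the block sizes (in nonincreasing order) are [3, 1, 1].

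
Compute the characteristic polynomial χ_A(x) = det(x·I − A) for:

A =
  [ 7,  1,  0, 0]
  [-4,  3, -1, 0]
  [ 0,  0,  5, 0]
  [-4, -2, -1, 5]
x^4 - 20*x^3 + 150*x^2 - 500*x + 625

Expanding det(x·I − A) (e.g. by cofactor expansion or by noting that A is similar to its Jordan form J, which has the same characteristic polynomial as A) gives
  χ_A(x) = x^4 - 20*x^3 + 150*x^2 - 500*x + 625
which factors as (x - 5)^4. The eigenvalues (with algebraic multiplicities) are λ = 5 with multiplicity 4.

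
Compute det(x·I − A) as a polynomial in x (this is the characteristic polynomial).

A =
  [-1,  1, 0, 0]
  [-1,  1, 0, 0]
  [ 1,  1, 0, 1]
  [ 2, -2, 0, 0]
x^4

Expanding det(x·I − A) (e.g. by cofactor expansion or by noting that A is similar to its Jordan form J, which has the same characteristic polynomial as A) gives
  χ_A(x) = x^4
which factors as x^4. The eigenvalues (with algebraic multiplicities) are λ = 0 with multiplicity 4.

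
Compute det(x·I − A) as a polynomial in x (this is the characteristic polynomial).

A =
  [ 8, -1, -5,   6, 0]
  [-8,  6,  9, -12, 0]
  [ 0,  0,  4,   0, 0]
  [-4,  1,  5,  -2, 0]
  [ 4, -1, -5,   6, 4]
x^5 - 20*x^4 + 160*x^3 - 640*x^2 + 1280*x - 1024

Expanding det(x·I − A) (e.g. by cofactor expansion or by noting that A is similar to its Jordan form J, which has the same characteristic polynomial as A) gives
  χ_A(x) = x^5 - 20*x^4 + 160*x^3 - 640*x^2 + 1280*x - 1024
which factors as (x - 4)^5. The eigenvalues (with algebraic multiplicities) are λ = 4 with multiplicity 5.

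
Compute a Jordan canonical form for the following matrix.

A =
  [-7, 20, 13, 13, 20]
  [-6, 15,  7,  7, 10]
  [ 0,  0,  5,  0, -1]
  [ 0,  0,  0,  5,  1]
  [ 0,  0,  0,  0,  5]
J_1(3) ⊕ J_2(5) ⊕ J_2(5)

The characteristic polynomial is
  det(x·I − A) = x^5 - 23*x^4 + 210*x^3 - 950*x^2 + 2125*x - 1875 = (x - 5)^4*(x - 3)

Eigenvalues and multiplicities (the geometric multiplicity of λ is n − rank(A − λI), which equals the number of Jordan blocks for λ):
  λ = 3: algebraic multiplicity = 1, geometric multiplicity = 1
  λ = 5: algebraic multiplicity = 4, geometric multiplicity = 2

Determining the block sizes for each eigenvalue:
  λ = 3: one block (gm = 1), so the single block has size am = 1 → block sizes [1]
  λ = 5: with am = 4 and gm = 2, the partition is not yet determined (e.g. several partitions of 4 into 2 parts exist). Let N = A − (5)·I. Computing rank(N^1) = 3, rank(N^2) = 1; the number of blocks of size ≥ j is rank(N^{j−1}) − rank(N^j), giving [2, 2]. So we have 2 block(s) of size 2 → block sizes [2, 2]

Assembling the blocks gives a Jordan form
J =
  [3, 0, 0, 0, 0]
  [0, 5, 1, 0, 0]
  [0, 0, 5, 0, 0]
  [0, 0, 0, 5, 1]
  [0, 0, 0, 0, 5]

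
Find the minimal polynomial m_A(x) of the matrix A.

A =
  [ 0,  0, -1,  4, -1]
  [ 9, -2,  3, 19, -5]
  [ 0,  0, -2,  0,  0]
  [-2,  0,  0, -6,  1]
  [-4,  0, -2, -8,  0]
x^3 + 6*x^2 + 12*x + 8

The characteristic polynomial is χ_A(x) = (x + 2)^5, so the eigenvalues are known. The minimal polynomial is
  m_A(x) = Π_λ (x − λ)^{k_λ}
where k_λ is the size of the *largest* Jordan block for λ (equivalently, the smallest k with (A − λI)^k v = 0 for every generalised eigenvector v of λ).

  λ = -2: largest Jordan block has size 3, contributing (x + 2)^3

So m_A(x) = (x + 2)^3 = x^3 + 6*x^2 + 12*x + 8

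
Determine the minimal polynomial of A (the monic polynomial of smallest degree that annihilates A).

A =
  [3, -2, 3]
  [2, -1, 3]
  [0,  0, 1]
x^2 - 2*x + 1

The characteristic polynomial is χ_A(x) = (x - 1)^3, so the eigenvalues are known. The minimal polynomial is
  m_A(x) = Π_λ (x − λ)^{k_λ}
where k_λ is the size of the *largest* Jordan block for λ (equivalently, the smallest k with (A − λI)^k v = 0 for every generalised eigenvector v of λ).

  λ = 1: largest Jordan block has size 2, contributing (x − 1)^2

So m_A(x) = (x - 1)^2 = x^2 - 2*x + 1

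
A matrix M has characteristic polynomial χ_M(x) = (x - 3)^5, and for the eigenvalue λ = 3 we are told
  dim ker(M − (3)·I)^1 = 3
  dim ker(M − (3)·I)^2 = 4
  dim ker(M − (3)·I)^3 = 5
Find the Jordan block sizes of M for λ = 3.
Block sizes for λ = 3: [3, 1, 1]

From the dimensions of kernels of powers, the number of Jordan blocks of size at least j is d_j − d_{j−1} where d_j = dim ker(N^j) (with d_0 = 0). Computing the differences gives [3, 1, 1].
The number of blocks of size exactly k is (#blocks of size ≥ k) − (#blocks of size ≥ k + 1), so the partition is: 2 block(s) of size 1, 1 block(s) of size 3.
In nonincreasing order the block sizes are [3, 1, 1].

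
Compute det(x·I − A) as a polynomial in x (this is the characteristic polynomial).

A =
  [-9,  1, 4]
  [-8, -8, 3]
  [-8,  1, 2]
x^3 + 15*x^2 + 75*x + 125

Expanding det(x·I − A) (e.g. by cofactor expansion or by noting that A is similar to its Jordan form J, which has the same characteristic polynomial as A) gives
  χ_A(x) = x^3 + 15*x^2 + 75*x + 125
which factors as (x + 5)^3. The eigenvalues (with algebraic multiplicities) are λ = -5 with multiplicity 3.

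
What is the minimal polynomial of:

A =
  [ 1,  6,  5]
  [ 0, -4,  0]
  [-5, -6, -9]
x^2 + 8*x + 16

The characteristic polynomial is χ_A(x) = (x + 4)^3, so the eigenvalues are known. The minimal polynomial is
  m_A(x) = Π_λ (x − λ)^{k_λ}
where k_λ is the size of the *largest* Jordan block for λ (equivalently, the smallest k with (A − λI)^k v = 0 for every generalised eigenvector v of λ).

  λ = -4: largest Jordan block has size 2, contributing (x + 4)^2

So m_A(x) = (x + 4)^2 = x^2 + 8*x + 16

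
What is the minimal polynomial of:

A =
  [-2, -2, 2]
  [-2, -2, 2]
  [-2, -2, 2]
x^2 + 2*x

The characteristic polynomial is χ_A(x) = x^2*(x + 2), so the eigenvalues are known. The minimal polynomial is
  m_A(x) = Π_λ (x − λ)^{k_λ}
where k_λ is the size of the *largest* Jordan block for λ (equivalently, the smallest k with (A − λI)^k v = 0 for every generalised eigenvector v of λ).

  λ = -2: largest Jordan block has size 1, contributing (x + 2)
  λ = 0: largest Jordan block has size 1, contributing (x − 0)

So m_A(x) = x*(x + 2) = x^2 + 2*x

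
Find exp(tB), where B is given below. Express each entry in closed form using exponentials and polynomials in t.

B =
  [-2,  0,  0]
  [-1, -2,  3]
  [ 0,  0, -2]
e^{tB} =
  [exp(-2*t), 0, 0]
  [-t*exp(-2*t), exp(-2*t), 3*t*exp(-2*t)]
  [0, 0, exp(-2*t)]

Strategy: write B = P · J · P⁻¹ where J is a Jordan canonical form, so e^{tB} = P · e^{tJ} · P⁻¹, and e^{tJ} can be computed block-by-block.

B has Jordan form
J =
  [-2,  1,  0]
  [ 0, -2,  0]
  [ 0,  0, -2]
(up to reordering of blocks).

Per-block formulas:
  For a 2×2 Jordan block J_2(-2): exp(t · J_2(-2)) = e^(-2t)·(I + t·N), where N is the 2×2 nilpotent shift.
  For a 1×1 block at λ = -2: exp(t · [-2]) = [e^(-2t)].

After assembling e^{tJ} and conjugating by P, we get:

e^{tB} =
  [exp(-2*t), 0, 0]
  [-t*exp(-2*t), exp(-2*t), 3*t*exp(-2*t)]
  [0, 0, exp(-2*t)]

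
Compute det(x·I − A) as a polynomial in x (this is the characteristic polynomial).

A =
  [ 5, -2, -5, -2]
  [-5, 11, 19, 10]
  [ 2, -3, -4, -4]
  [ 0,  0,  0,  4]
x^4 - 16*x^3 + 96*x^2 - 256*x + 256

Expanding det(x·I − A) (e.g. by cofactor expansion or by noting that A is similar to its Jordan form J, which has the same characteristic polynomial as A) gives
  χ_A(x) = x^4 - 16*x^3 + 96*x^2 - 256*x + 256
which factors as (x - 4)^4. The eigenvalues (with algebraic multiplicities) are λ = 4 with multiplicity 4.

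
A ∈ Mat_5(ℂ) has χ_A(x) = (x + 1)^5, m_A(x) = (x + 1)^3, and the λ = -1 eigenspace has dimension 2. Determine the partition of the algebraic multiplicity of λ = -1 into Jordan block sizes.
Block sizes for λ = -1: [3, 2]

Step 1 — from the characteristic polynomial, algebraic multiplicity of λ = -1 is 5. From dim ker(A − (-1)·I) = 2, there are exactly 2 Jordan blocks for λ = -1.
Step 2 — from the minimal polynomial, the factor (x + 1)^3 tells us the largest block for λ = -1 has size 3.
Step 3 — with total size 5, 2 blocks, and largest block 3, the block sizes (in nonincreasing order) are [3, 2].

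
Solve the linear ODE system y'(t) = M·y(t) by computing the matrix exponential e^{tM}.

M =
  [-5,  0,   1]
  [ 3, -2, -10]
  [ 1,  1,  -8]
e^{tM} =
  [t^2*exp(-5*t)/2 + exp(-5*t), t^2*exp(-5*t)/2, -3*t^2*exp(-5*t)/2 + t*exp(-5*t)]
  [-t^2*exp(-5*t)/2 + 3*t*exp(-5*t), -t^2*exp(-5*t)/2 + 3*t*exp(-5*t) + exp(-5*t), 3*t^2*exp(-5*t)/2 - 10*t*exp(-5*t)]
  [t*exp(-5*t), t*exp(-5*t), -3*t*exp(-5*t) + exp(-5*t)]

Strategy: write M = P · J · P⁻¹ where J is a Jordan canonical form, so e^{tM} = P · e^{tJ} · P⁻¹, and e^{tJ} can be computed block-by-block.

M has Jordan form
J =
  [-5,  1,  0]
  [ 0, -5,  1]
  [ 0,  0, -5]
(up to reordering of blocks).

Per-block formulas:
  For a 3×3 Jordan block J_3(-5): exp(t · J_3(-5)) = e^(-5t)·(I + t·N + (t^2/2)·N^2), where N is the 3×3 nilpotent shift.

After assembling e^{tJ} and conjugating by P, we get:

e^{tM} =
  [t^2*exp(-5*t)/2 + exp(-5*t), t^2*exp(-5*t)/2, -3*t^2*exp(-5*t)/2 + t*exp(-5*t)]
  [-t^2*exp(-5*t)/2 + 3*t*exp(-5*t), -t^2*exp(-5*t)/2 + 3*t*exp(-5*t) + exp(-5*t), 3*t^2*exp(-5*t)/2 - 10*t*exp(-5*t)]
  [t*exp(-5*t), t*exp(-5*t), -3*t*exp(-5*t) + exp(-5*t)]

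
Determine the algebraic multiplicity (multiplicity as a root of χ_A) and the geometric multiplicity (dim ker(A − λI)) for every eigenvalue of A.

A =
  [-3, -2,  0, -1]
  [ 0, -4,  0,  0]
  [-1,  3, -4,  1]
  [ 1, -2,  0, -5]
λ = -4: alg = 4, geom = 2

Step 1 — factor the characteristic polynomial to read off the algebraic multiplicities:
  χ_A(x) = (x + 4)^4

Step 2 — compute geometric multiplicities via the rank-nullity identity g(λ) = n − rank(A − λI):
  rank(A − (-4)·I) = 2, so dim ker(A − (-4)·I) = n − 2 = 2

Summary:
  λ = -4: algebraic multiplicity = 4, geometric multiplicity = 2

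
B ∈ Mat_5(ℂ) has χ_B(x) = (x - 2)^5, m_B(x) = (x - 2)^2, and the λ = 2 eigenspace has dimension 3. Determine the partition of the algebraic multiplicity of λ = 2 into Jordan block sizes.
Block sizes for λ = 2: [2, 2, 1]

Step 1 — from the characteristic polynomial, algebraic multiplicity of λ = 2 is 5. From dim ker(B − (2)·I) = 3, there are exactly 3 Jordan blocks for λ = 2.
Step 2 — from the minimal polynomial, the factor (x − 2)^2 tells us the largest block for λ = 2 has size 2.
Step 3 — with total size 5, 3 blocks, and largest block 2, the block sizes (in nonincreasing order) are [2, 2, 1].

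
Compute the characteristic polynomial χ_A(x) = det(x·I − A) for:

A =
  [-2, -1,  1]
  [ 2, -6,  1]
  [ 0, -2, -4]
x^3 + 12*x^2 + 48*x + 64

Expanding det(x·I − A) (e.g. by cofactor expansion or by noting that A is similar to its Jordan form J, which has the same characteristic polynomial as A) gives
  χ_A(x) = x^3 + 12*x^2 + 48*x + 64
which factors as (x + 4)^3. The eigenvalues (with algebraic multiplicities) are λ = -4 with multiplicity 3.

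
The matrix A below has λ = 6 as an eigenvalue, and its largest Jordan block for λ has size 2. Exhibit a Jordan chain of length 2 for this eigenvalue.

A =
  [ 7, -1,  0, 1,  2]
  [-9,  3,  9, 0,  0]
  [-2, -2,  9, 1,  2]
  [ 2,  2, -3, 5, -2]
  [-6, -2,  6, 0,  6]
A Jordan chain for λ = 6 of length 2:
v_1 = (1, -9, -2, 2, -6)ᵀ
v_2 = (1, 0, 0, 0, 0)ᵀ

Let N = A − (6)·I. We want v_2 with N^2 v_2 = 0 but N^1 v_2 ≠ 0; then v_{j-1} := N · v_j for j = 2, …, 2.

Pick v_2 = (1, 0, 0, 0, 0)ᵀ.
Then v_1 = N · v_2 = (1, -9, -2, 2, -6)ᵀ.

Sanity check: (A − (6)·I) v_1 = (0, 0, 0, 0, 0)ᵀ = 0. ✓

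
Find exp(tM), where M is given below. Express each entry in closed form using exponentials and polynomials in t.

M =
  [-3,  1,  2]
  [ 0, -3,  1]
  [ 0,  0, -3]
e^{tM} =
  [exp(-3*t), t*exp(-3*t), t^2*exp(-3*t)/2 + 2*t*exp(-3*t)]
  [0, exp(-3*t), t*exp(-3*t)]
  [0, 0, exp(-3*t)]

Strategy: write M = P · J · P⁻¹ where J is a Jordan canonical form, so e^{tM} = P · e^{tJ} · P⁻¹, and e^{tJ} can be computed block-by-block.

M has Jordan form
J =
  [-3,  1,  0]
  [ 0, -3,  1]
  [ 0,  0, -3]
(up to reordering of blocks).

Per-block formulas:
  For a 3×3 Jordan block J_3(-3): exp(t · J_3(-3)) = e^(-3t)·(I + t·N + (t^2/2)·N^2), where N is the 3×3 nilpotent shift.

After assembling e^{tJ} and conjugating by P, we get:

e^{tM} =
  [exp(-3*t), t*exp(-3*t), t^2*exp(-3*t)/2 + 2*t*exp(-3*t)]
  [0, exp(-3*t), t*exp(-3*t)]
  [0, 0, exp(-3*t)]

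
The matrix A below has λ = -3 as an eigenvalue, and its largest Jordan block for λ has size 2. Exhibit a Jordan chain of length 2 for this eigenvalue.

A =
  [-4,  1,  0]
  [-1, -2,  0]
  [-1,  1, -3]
A Jordan chain for λ = -3 of length 2:
v_1 = (-1, -1, -1)ᵀ
v_2 = (1, 0, 0)ᵀ

Let N = A − (-3)·I. We want v_2 with N^2 v_2 = 0 but N^1 v_2 ≠ 0; then v_{j-1} := N · v_j for j = 2, …, 2.

Pick v_2 = (1, 0, 0)ᵀ.
Then v_1 = N · v_2 = (-1, -1, -1)ᵀ.

Sanity check: (A − (-3)·I) v_1 = (0, 0, 0)ᵀ = 0. ✓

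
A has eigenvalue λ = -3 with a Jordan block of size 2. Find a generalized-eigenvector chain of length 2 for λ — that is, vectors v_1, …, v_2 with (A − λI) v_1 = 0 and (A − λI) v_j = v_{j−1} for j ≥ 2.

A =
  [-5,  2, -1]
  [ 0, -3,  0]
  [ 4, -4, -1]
A Jordan chain for λ = -3 of length 2:
v_1 = (-2, 0, 4)ᵀ
v_2 = (1, 0, 0)ᵀ

Let N = A − (-3)·I. We want v_2 with N^2 v_2 = 0 but N^1 v_2 ≠ 0; then v_{j-1} := N · v_j for j = 2, …, 2.

Pick v_2 = (1, 0, 0)ᵀ.
Then v_1 = N · v_2 = (-2, 0, 4)ᵀ.

Sanity check: (A − (-3)·I) v_1 = (0, 0, 0)ᵀ = 0. ✓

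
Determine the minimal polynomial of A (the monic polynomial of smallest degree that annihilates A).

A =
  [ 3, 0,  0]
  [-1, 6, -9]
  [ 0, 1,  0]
x^3 - 9*x^2 + 27*x - 27

The characteristic polynomial is χ_A(x) = (x - 3)^3, so the eigenvalues are known. The minimal polynomial is
  m_A(x) = Π_λ (x − λ)^{k_λ}
where k_λ is the size of the *largest* Jordan block for λ (equivalently, the smallest k with (A − λI)^k v = 0 for every generalised eigenvector v of λ).

  λ = 3: largest Jordan block has size 3, contributing (x − 3)^3

So m_A(x) = (x - 3)^3 = x^3 - 9*x^2 + 27*x - 27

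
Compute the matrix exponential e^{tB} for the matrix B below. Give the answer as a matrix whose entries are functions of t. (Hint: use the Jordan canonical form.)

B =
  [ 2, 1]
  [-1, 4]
e^{tB} =
  [-t*exp(3*t) + exp(3*t), t*exp(3*t)]
  [-t*exp(3*t), t*exp(3*t) + exp(3*t)]

Strategy: write B = P · J · P⁻¹ where J is a Jordan canonical form, so e^{tB} = P · e^{tJ} · P⁻¹, and e^{tJ} can be computed block-by-block.

B has Jordan form
J =
  [3, 1]
  [0, 3]
(up to reordering of blocks).

Per-block formulas:
  For a 2×2 Jordan block J_2(3): exp(t · J_2(3)) = e^(3t)·(I + t·N), where N is the 2×2 nilpotent shift.

After assembling e^{tJ} and conjugating by P, we get:

e^{tB} =
  [-t*exp(3*t) + exp(3*t), t*exp(3*t)]
  [-t*exp(3*t), t*exp(3*t) + exp(3*t)]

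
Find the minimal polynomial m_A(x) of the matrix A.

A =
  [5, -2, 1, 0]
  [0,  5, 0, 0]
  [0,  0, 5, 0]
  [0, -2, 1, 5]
x^2 - 10*x + 25

The characteristic polynomial is χ_A(x) = (x - 5)^4, so the eigenvalues are known. The minimal polynomial is
  m_A(x) = Π_λ (x − λ)^{k_λ}
where k_λ is the size of the *largest* Jordan block for λ (equivalently, the smallest k with (A − λI)^k v = 0 for every generalised eigenvector v of λ).

  λ = 5: largest Jordan block has size 2, contributing (x − 5)^2

So m_A(x) = (x - 5)^2 = x^2 - 10*x + 25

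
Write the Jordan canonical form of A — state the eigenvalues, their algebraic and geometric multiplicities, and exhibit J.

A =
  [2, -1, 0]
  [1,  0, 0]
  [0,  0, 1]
J_2(1) ⊕ J_1(1)

The characteristic polynomial is
  det(x·I − A) = x^3 - 3*x^2 + 3*x - 1 = (x - 1)^3

Eigenvalues and multiplicities (the geometric multiplicity of λ is n − rank(A − λI), which equals the number of Jordan blocks for λ):
  λ = 1: algebraic multiplicity = 3, geometric multiplicity = 2

Determining the block sizes for each eigenvalue:
  λ = 1: 2 blocks summing to 3 forces exactly one block of size 2 and the rest size 1 → block sizes [2, 1]

Assembling the blocks gives a Jordan form
J =
  [1, 1, 0]
  [0, 1, 0]
  [0, 0, 1]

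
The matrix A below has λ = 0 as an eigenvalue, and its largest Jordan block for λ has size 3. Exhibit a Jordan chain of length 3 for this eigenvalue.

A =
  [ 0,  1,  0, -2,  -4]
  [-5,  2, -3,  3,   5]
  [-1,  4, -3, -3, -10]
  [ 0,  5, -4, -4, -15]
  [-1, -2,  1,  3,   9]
A Jordan chain for λ = 0 of length 3:
v_1 = (-2, -8, -6, -4, 0)ᵀ
v_2 = (0, -2, 2, 4, -2)ᵀ
v_3 = (1, 0, -1, 0, 0)ᵀ

Let N = A − (0)·I. We want v_3 with N^3 v_3 = 0 but N^2 v_3 ≠ 0; then v_{j-1} := N · v_j for j = 3, …, 2.

Pick v_3 = (1, 0, -1, 0, 0)ᵀ.
Then v_2 = N · v_3 = (0, -2, 2, 4, -2)ᵀ.
Then v_1 = N · v_2 = (-2, -8, -6, -4, 0)ᵀ.

Sanity check: (A − (0)·I) v_1 = (0, 0, 0, 0, 0)ᵀ = 0. ✓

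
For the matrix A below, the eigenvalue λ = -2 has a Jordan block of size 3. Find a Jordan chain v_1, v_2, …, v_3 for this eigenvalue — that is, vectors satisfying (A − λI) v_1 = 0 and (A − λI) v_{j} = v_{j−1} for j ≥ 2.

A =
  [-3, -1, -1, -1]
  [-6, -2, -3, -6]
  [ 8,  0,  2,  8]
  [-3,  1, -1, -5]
A Jordan chain for λ = -2 of length 3:
v_1 = (2, 0, 0, -2)ᵀ
v_2 = (-1, -6, 8, -3)ᵀ
v_3 = (1, 0, 0, 0)ᵀ

Let N = A − (-2)·I. We want v_3 with N^3 v_3 = 0 but N^2 v_3 ≠ 0; then v_{j-1} := N · v_j for j = 3, …, 2.

Pick v_3 = (1, 0, 0, 0)ᵀ.
Then v_2 = N · v_3 = (-1, -6, 8, -3)ᵀ.
Then v_1 = N · v_2 = (2, 0, 0, -2)ᵀ.

Sanity check: (A − (-2)·I) v_1 = (0, 0, 0, 0)ᵀ = 0. ✓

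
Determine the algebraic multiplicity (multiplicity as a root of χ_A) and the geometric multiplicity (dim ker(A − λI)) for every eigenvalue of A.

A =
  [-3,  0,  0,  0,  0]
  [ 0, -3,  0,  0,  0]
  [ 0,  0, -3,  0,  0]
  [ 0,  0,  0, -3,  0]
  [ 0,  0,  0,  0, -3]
λ = -3: alg = 5, geom = 5

Step 1 — factor the characteristic polynomial to read off the algebraic multiplicities:
  χ_A(x) = (x + 3)^5

Step 2 — compute geometric multiplicities via the rank-nullity identity g(λ) = n − rank(A − λI):
  rank(A − (-3)·I) = 0, so dim ker(A − (-3)·I) = n − 0 = 5

Summary:
  λ = -3: algebraic multiplicity = 5, geometric multiplicity = 5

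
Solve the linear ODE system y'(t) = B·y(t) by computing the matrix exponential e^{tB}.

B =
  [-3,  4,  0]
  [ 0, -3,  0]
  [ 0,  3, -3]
e^{tB} =
  [exp(-3*t), 4*t*exp(-3*t), 0]
  [0, exp(-3*t), 0]
  [0, 3*t*exp(-3*t), exp(-3*t)]

Strategy: write B = P · J · P⁻¹ where J is a Jordan canonical form, so e^{tB} = P · e^{tJ} · P⁻¹, and e^{tJ} can be computed block-by-block.

B has Jordan form
J =
  [-3,  1,  0]
  [ 0, -3,  0]
  [ 0,  0, -3]
(up to reordering of blocks).

Per-block formulas:
  For a 1×1 block at λ = -3: exp(t · [-3]) = [e^(-3t)].
  For a 2×2 Jordan block J_2(-3): exp(t · J_2(-3)) = e^(-3t)·(I + t·N), where N is the 2×2 nilpotent shift.

After assembling e^{tJ} and conjugating by P, we get:

e^{tB} =
  [exp(-3*t), 4*t*exp(-3*t), 0]
  [0, exp(-3*t), 0]
  [0, 3*t*exp(-3*t), exp(-3*t)]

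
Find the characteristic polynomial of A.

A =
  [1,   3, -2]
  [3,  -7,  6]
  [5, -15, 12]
x^3 - 6*x^2 + 12*x - 8

Expanding det(x·I − A) (e.g. by cofactor expansion or by noting that A is similar to its Jordan form J, which has the same characteristic polynomial as A) gives
  χ_A(x) = x^3 - 6*x^2 + 12*x - 8
which factors as (x - 2)^3. The eigenvalues (with algebraic multiplicities) are λ = 2 with multiplicity 3.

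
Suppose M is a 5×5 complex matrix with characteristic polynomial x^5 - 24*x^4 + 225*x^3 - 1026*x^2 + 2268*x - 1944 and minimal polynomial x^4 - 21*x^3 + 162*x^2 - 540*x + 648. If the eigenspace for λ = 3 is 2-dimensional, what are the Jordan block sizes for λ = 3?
Block sizes for λ = 3: [1, 1]

Step 1 — from the characteristic polynomial, algebraic multiplicity of λ = 3 is 2. From dim ker(M − (3)·I) = 2, there are exactly 2 Jordan blocks for λ = 3.
Step 2 — from the minimal polynomial, the factor (x − 3) tells us the largest block for λ = 3 has size 1.
Step 3 — with total size 2, 2 blocks, and largest block 1, the block sizes (in nonincreasing order) are [1, 1].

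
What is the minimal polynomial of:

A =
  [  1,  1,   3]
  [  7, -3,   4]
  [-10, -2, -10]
x^3 + 12*x^2 + 48*x + 64

The characteristic polynomial is χ_A(x) = (x + 4)^3, so the eigenvalues are known. The minimal polynomial is
  m_A(x) = Π_λ (x − λ)^{k_λ}
where k_λ is the size of the *largest* Jordan block for λ (equivalently, the smallest k with (A − λI)^k v = 0 for every generalised eigenvector v of λ).

  λ = -4: largest Jordan block has size 3, contributing (x + 4)^3

So m_A(x) = (x + 4)^3 = x^3 + 12*x^2 + 48*x + 64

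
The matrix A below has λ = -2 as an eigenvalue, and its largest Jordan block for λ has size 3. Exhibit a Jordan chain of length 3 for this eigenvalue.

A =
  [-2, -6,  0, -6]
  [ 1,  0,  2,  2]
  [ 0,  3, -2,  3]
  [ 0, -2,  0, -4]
A Jordan chain for λ = -2 of length 3:
v_1 = (-6, 2, 3, -2)ᵀ
v_2 = (0, 1, 0, 0)ᵀ
v_3 = (1, 0, 0, 0)ᵀ

Let N = A − (-2)·I. We want v_3 with N^3 v_3 = 0 but N^2 v_3 ≠ 0; then v_{j-1} := N · v_j for j = 3, …, 2.

Pick v_3 = (1, 0, 0, 0)ᵀ.
Then v_2 = N · v_3 = (0, 1, 0, 0)ᵀ.
Then v_1 = N · v_2 = (-6, 2, 3, -2)ᵀ.

Sanity check: (A − (-2)·I) v_1 = (0, 0, 0, 0)ᵀ = 0. ✓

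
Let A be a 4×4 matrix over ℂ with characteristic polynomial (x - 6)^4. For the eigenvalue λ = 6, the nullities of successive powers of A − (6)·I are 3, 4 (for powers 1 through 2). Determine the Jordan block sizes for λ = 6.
Block sizes for λ = 6: [2, 1, 1]

From the dimensions of kernels of powers, the number of Jordan blocks of size at least j is d_j − d_{j−1} where d_j = dim ker(N^j) (with d_0 = 0). Computing the differences gives [3, 1].
The number of blocks of size exactly k is (#blocks of size ≥ k) − (#blocks of size ≥ k + 1), so the partition is: 2 block(s) of size 1, 1 block(s) of size 2.
In nonincreasing order the block sizes are [2, 1, 1].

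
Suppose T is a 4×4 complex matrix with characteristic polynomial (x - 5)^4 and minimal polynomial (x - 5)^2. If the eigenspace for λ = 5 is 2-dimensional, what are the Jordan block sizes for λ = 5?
Block sizes for λ = 5: [2, 2]

Step 1 — from the characteristic polynomial, algebraic multiplicity of λ = 5 is 4. From dim ker(T − (5)·I) = 2, there are exactly 2 Jordan blocks for λ = 5.
Step 2 — from the minimal polynomial, the factor (x − 5)^2 tells us the largest block for λ = 5 has size 2.
Step 3 — with total size 4, 2 blocks, and largest block 2, the block sizes (in nonincreasing order) are [2, 2].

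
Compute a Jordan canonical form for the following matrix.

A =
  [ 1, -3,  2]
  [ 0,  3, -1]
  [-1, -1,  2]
J_3(2)

The characteristic polynomial is
  det(x·I − A) = x^3 - 6*x^2 + 12*x - 8 = (x - 2)^3

Eigenvalues and multiplicities (the geometric multiplicity of λ is n − rank(A − λI), which equals the number of Jordan blocks for λ):
  λ = 2: algebraic multiplicity = 3, geometric multiplicity = 1

Determining the block sizes for each eigenvalue:
  λ = 2: one block (gm = 1), so the single block has size am = 3 → block sizes [3]

Assembling the blocks gives a Jordan form
J =
  [2, 1, 0]
  [0, 2, 1]
  [0, 0, 2]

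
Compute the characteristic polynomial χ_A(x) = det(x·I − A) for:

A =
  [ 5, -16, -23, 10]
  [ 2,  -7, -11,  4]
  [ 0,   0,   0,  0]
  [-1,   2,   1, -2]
x^4 + 4*x^3 + 3*x^2

Expanding det(x·I − A) (e.g. by cofactor expansion or by noting that A is similar to its Jordan form J, which has the same characteristic polynomial as A) gives
  χ_A(x) = x^4 + 4*x^3 + 3*x^2
which factors as x^2*(x + 1)*(x + 3). The eigenvalues (with algebraic multiplicities) are λ = -3 with multiplicity 1, λ = -1 with multiplicity 1, λ = 0 with multiplicity 2.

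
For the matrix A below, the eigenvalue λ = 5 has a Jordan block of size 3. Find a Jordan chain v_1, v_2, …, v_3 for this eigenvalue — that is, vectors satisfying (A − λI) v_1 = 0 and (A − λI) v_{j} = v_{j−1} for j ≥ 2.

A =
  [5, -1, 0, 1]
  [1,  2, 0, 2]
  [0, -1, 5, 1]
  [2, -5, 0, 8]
A Jordan chain for λ = 5 of length 3:
v_1 = (1, 1, 1, 1)ᵀ
v_2 = (0, 1, 0, 2)ᵀ
v_3 = (1, 0, 0, 0)ᵀ

Let N = A − (5)·I. We want v_3 with N^3 v_3 = 0 but N^2 v_3 ≠ 0; then v_{j-1} := N · v_j for j = 3, …, 2.

Pick v_3 = (1, 0, 0, 0)ᵀ.
Then v_2 = N · v_3 = (0, 1, 0, 2)ᵀ.
Then v_1 = N · v_2 = (1, 1, 1, 1)ᵀ.

Sanity check: (A − (5)·I) v_1 = (0, 0, 0, 0)ᵀ = 0. ✓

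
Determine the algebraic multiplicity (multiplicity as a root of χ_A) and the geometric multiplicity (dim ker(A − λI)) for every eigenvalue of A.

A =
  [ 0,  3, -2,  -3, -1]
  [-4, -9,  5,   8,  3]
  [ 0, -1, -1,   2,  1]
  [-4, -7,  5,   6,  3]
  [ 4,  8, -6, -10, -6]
λ = -2: alg = 5, geom = 3

Step 1 — factor the characteristic polynomial to read off the algebraic multiplicities:
  χ_A(x) = (x + 2)^5

Step 2 — compute geometric multiplicities via the rank-nullity identity g(λ) = n − rank(A − λI):
  rank(A − (-2)·I) = 2, so dim ker(A − (-2)·I) = n − 2 = 3

Summary:
  λ = -2: algebraic multiplicity = 5, geometric multiplicity = 3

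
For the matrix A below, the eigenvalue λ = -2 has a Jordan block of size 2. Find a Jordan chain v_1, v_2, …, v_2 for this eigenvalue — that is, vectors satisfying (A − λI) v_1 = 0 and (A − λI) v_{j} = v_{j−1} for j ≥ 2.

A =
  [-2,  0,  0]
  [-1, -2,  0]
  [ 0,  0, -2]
A Jordan chain for λ = -2 of length 2:
v_1 = (0, -1, 0)ᵀ
v_2 = (1, 0, 0)ᵀ

Let N = A − (-2)·I. We want v_2 with N^2 v_2 = 0 but N^1 v_2 ≠ 0; then v_{j-1} := N · v_j for j = 2, …, 2.

Pick v_2 = (1, 0, 0)ᵀ.
Then v_1 = N · v_2 = (0, -1, 0)ᵀ.

Sanity check: (A − (-2)·I) v_1 = (0, 0, 0)ᵀ = 0. ✓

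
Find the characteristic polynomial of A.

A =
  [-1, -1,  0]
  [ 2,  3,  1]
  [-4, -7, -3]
x^3 + x^2

Expanding det(x·I − A) (e.g. by cofactor expansion or by noting that A is similar to its Jordan form J, which has the same characteristic polynomial as A) gives
  χ_A(x) = x^3 + x^2
which factors as x^2*(x + 1). The eigenvalues (with algebraic multiplicities) are λ = -1 with multiplicity 1, λ = 0 with multiplicity 2.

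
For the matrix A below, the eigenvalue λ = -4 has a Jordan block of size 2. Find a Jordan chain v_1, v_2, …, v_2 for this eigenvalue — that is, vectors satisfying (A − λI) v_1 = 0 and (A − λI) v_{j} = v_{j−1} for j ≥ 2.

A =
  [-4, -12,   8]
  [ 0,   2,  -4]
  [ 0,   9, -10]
A Jordan chain for λ = -4 of length 2:
v_1 = (-12, 6, 9)ᵀ
v_2 = (0, 1, 0)ᵀ

Let N = A − (-4)·I. We want v_2 with N^2 v_2 = 0 but N^1 v_2 ≠ 0; then v_{j-1} := N · v_j for j = 2, …, 2.

Pick v_2 = (0, 1, 0)ᵀ.
Then v_1 = N · v_2 = (-12, 6, 9)ᵀ.

Sanity check: (A − (-4)·I) v_1 = (0, 0, 0)ᵀ = 0. ✓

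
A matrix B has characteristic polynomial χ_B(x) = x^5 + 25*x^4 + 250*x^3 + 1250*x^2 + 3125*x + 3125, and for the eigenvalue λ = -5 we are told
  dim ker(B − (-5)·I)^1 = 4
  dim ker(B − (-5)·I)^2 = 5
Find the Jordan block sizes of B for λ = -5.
Block sizes for λ = -5: [2, 1, 1, 1]

From the dimensions of kernels of powers, the number of Jordan blocks of size at least j is d_j − d_{j−1} where d_j = dim ker(N^j) (with d_0 = 0). Computing the differences gives [4, 1].
The number of blocks of size exactly k is (#blocks of size ≥ k) − (#blocks of size ≥ k + 1), so the partition is: 3 block(s) of size 1, 1 block(s) of size 2.
In nonincreasing order the block sizes are [2, 1, 1, 1].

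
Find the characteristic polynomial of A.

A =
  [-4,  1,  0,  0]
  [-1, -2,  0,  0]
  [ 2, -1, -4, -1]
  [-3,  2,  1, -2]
x^4 + 12*x^3 + 54*x^2 + 108*x + 81

Expanding det(x·I − A) (e.g. by cofactor expansion or by noting that A is similar to its Jordan form J, which has the same characteristic polynomial as A) gives
  χ_A(x) = x^4 + 12*x^3 + 54*x^2 + 108*x + 81
which factors as (x + 3)^4. The eigenvalues (with algebraic multiplicities) are λ = -3 with multiplicity 4.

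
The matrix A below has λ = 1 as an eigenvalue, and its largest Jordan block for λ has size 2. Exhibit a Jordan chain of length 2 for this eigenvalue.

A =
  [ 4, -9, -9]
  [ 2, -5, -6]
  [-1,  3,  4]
A Jordan chain for λ = 1 of length 2:
v_1 = (3, 2, -1)ᵀ
v_2 = (1, 0, 0)ᵀ

Let N = A − (1)·I. We want v_2 with N^2 v_2 = 0 but N^1 v_2 ≠ 0; then v_{j-1} := N · v_j for j = 2, …, 2.

Pick v_2 = (1, 0, 0)ᵀ.
Then v_1 = N · v_2 = (3, 2, -1)ᵀ.

Sanity check: (A − (1)·I) v_1 = (0, 0, 0)ᵀ = 0. ✓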